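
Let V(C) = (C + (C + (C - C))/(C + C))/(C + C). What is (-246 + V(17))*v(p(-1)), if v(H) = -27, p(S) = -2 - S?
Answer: 450711/68 ≈ 6628.1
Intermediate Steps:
V(C) = (½ + C)/(2*C) (V(C) = (C + (C + 0)/((2*C)))/((2*C)) = (C + C*(1/(2*C)))*(1/(2*C)) = (C + ½)*(1/(2*C)) = (½ + C)*(1/(2*C)) = (½ + C)/(2*C))
(-246 + V(17))*v(p(-1)) = (-246 + (¼)*(1 + 2*17)/17)*(-27) = (-246 + (¼)*(1/17)*(1 + 34))*(-27) = (-246 + (¼)*(1/17)*35)*(-27) = (-246 + 35/68)*(-27) = -16693/68*(-27) = 450711/68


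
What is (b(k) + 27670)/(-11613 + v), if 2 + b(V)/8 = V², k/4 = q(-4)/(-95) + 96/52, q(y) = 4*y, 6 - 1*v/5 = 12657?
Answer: -21485455291/57095272650 ≈ -0.37631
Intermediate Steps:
v = -63255 (v = 30 - 5*12657 = 30 - 63285 = -63255)
k = 9952/1235 (k = 4*((4*(-4))/(-95) + 96/52) = 4*(-16*(-1/95) + 96*(1/52)) = 4*(16/95 + 24/13) = 4*(2488/1235) = 9952/1235 ≈ 8.0583)
b(V) = -16 + 8*V²
(b(k) + 27670)/(-11613 + v) = ((-16 + 8*(9952/1235)²) + 27670)/(-11613 - 63255) = ((-16 + 8*(99042304/1525225)) + 27670)/(-74868) = ((-16 + 792338432/1525225) + 27670)*(-1/74868) = (767934832/1525225 + 27670)*(-1/74868) = (42970910582/1525225)*(-1/74868) = -21485455291/57095272650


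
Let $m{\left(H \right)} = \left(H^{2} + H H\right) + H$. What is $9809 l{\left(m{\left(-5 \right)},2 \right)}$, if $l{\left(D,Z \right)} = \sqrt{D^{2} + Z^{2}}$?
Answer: $9809 \sqrt{2029} \approx 4.4184 \cdot 10^{5}$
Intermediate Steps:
$m{\left(H \right)} = H + 2 H^{2}$ ($m{\left(H \right)} = \left(H^{2} + H^{2}\right) + H = 2 H^{2} + H = H + 2 H^{2}$)
$9809 l{\left(m{\left(-5 \right)},2 \right)} = 9809 \sqrt{\left(- 5 \left(1 + 2 \left(-5\right)\right)\right)^{2} + 2^{2}} = 9809 \sqrt{\left(- 5 \left(1 - 10\right)\right)^{2} + 4} = 9809 \sqrt{\left(\left(-5\right) \left(-9\right)\right)^{2} + 4} = 9809 \sqrt{45^{2} + 4} = 9809 \sqrt{2025 + 4} = 9809 \sqrt{2029}$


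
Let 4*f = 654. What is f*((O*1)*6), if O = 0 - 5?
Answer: -4905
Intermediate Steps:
f = 327/2 (f = (1/4)*654 = 327/2 ≈ 163.50)
O = -5
f*((O*1)*6) = 327*(-5*1*6)/2 = 327*(-5*6)/2 = (327/2)*(-30) = -4905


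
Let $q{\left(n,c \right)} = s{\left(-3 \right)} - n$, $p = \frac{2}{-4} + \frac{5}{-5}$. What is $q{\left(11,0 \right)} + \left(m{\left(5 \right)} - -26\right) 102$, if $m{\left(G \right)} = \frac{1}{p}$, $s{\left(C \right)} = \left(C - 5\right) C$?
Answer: $2597$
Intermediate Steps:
$p = - \frac{3}{2}$ ($p = 2 \left(- \frac{1}{4}\right) + 5 \left(- \frac{1}{5}\right) = - \frac{1}{2} - 1 = - \frac{3}{2} \approx -1.5$)
$s{\left(C \right)} = C \left(-5 + C\right)$ ($s{\left(C \right)} = \left(-5 + C\right) C = C \left(-5 + C\right)$)
$m{\left(G \right)} = - \frac{2}{3}$ ($m{\left(G \right)} = \frac{1}{- \frac{3}{2}} = - \frac{2}{3}$)
$q{\left(n,c \right)} = 24 - n$ ($q{\left(n,c \right)} = - 3 \left(-5 - 3\right) - n = \left(-3\right) \left(-8\right) - n = 24 - n$)
$q{\left(11,0 \right)} + \left(m{\left(5 \right)} - -26\right) 102 = \left(24 - 11\right) + \left(- \frac{2}{3} - -26\right) 102 = \left(24 - 11\right) + \left(- \frac{2}{3} + 26\right) 102 = 13 + \frac{76}{3} \cdot 102 = 13 + 2584 = 2597$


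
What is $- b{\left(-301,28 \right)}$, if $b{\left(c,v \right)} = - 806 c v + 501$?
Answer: $-6793469$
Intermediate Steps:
$b{\left(c,v \right)} = 501 - 806 c v$ ($b{\left(c,v \right)} = - 806 c v + 501 = 501 - 806 c v$)
$- b{\left(-301,28 \right)} = - (501 - \left(-242606\right) 28) = - (501 + 6792968) = \left(-1\right) 6793469 = -6793469$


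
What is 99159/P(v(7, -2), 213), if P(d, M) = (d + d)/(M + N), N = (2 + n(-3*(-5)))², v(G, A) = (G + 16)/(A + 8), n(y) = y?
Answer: 149333454/23 ≈ 6.4928e+6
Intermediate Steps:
v(G, A) = (16 + G)/(8 + A)
N = 289 (N = (2 - 3*(-5))² = (2 + 15)² = 17² = 289)
P(d, M) = 2*d/(289 + M) (P(d, M) = (d + d)/(M + 289) = (2*d)/(289 + M) = 2*d/(289 + M))
99159/P(v(7, -2), 213) = 99159/((2*((16 + 7)/(8 - 2))/(289 + 213))) = 99159/((2*(23/6)/502)) = 99159/((2*((⅙)*23)*(1/502))) = 99159/((2*(23/6)*(1/502))) = 99159/(23/1506) = 99159*(1506/23) = 149333454/23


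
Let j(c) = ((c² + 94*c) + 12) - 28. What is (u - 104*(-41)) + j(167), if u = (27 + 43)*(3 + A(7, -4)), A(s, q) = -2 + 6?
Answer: 48325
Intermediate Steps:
A(s, q) = 4
j(c) = -16 + c² + 94*c (j(c) = (12 + c² + 94*c) - 28 = -16 + c² + 94*c)
u = 490 (u = (27 + 43)*(3 + 4) = 70*7 = 490)
(u - 104*(-41)) + j(167) = (490 - 104*(-41)) + (-16 + 167² + 94*167) = (490 + 4264) + (-16 + 27889 + 15698) = 4754 + 43571 = 48325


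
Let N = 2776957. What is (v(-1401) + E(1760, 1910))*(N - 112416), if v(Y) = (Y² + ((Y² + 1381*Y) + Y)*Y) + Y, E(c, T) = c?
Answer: -94138390737919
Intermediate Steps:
v(Y) = Y + Y² + Y*(Y² + 1382*Y) (v(Y) = (Y² + (Y² + 1382*Y)*Y) + Y = (Y² + Y*(Y² + 1382*Y)) + Y = Y + Y² + Y*(Y² + 1382*Y))
(v(-1401) + E(1760, 1910))*(N - 112416) = (-1401*(1 + (-1401)² + 1383*(-1401)) + 1760)*(2776957 - 112416) = (-1401*(1 + 1962801 - 1937583) + 1760)*2664541 = (-1401*25219 + 1760)*2664541 = (-35331819 + 1760)*2664541 = -35330059*2664541 = -94138390737919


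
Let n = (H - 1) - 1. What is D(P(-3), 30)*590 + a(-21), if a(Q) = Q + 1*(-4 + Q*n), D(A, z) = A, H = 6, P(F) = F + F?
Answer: -3649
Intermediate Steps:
P(F) = 2*F
n = 4 (n = (6 - 1) - 1 = 5 - 1 = 4)
a(Q) = -4 + 5*Q (a(Q) = Q + 1*(-4 + Q*4) = Q + 1*(-4 + 4*Q) = Q + (-4 + 4*Q) = -4 + 5*Q)
D(P(-3), 30)*590 + a(-21) = (2*(-3))*590 + (-4 + 5*(-21)) = -6*590 + (-4 - 105) = -3540 - 109 = -3649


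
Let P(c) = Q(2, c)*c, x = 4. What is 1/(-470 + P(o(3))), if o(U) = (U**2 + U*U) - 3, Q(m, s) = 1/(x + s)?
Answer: -19/8915 ≈ -0.0021312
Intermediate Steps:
Q(m, s) = 1/(4 + s)
o(U) = -3 + 2*U**2 (o(U) = (U**2 + U**2) - 3 = 2*U**2 - 3 = -3 + 2*U**2)
P(c) = c/(4 + c)
1/(-470 + P(o(3))) = 1/(-470 + (-3 + 2*3**2)/(4 + (-3 + 2*3**2))) = 1/(-470 + (-3 + 2*9)/(4 + (-3 + 2*9))) = 1/(-470 + (-3 + 18)/(4 + (-3 + 18))) = 1/(-470 + 15/(4 + 15)) = 1/(-470 + 15/19) = 1/(-8915/19) = -19/8915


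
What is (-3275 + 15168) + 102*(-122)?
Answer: -551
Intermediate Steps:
(-3275 + 15168) + 102*(-122) = 11893 - 12444 = -551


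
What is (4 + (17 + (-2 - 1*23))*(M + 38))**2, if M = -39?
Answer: 144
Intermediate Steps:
(4 + (17 + (-2 - 1*23))*(M + 38))**2 = (4 + (17 + (-2 - 1*23))*(-39 + 38))**2 = (4 + (17 + (-2 - 23))*(-1))**2 = (4 + (17 - 25)*(-1))**2 = (4 - 8*(-1))**2 = (4 + 8)**2 = 12**2 = 144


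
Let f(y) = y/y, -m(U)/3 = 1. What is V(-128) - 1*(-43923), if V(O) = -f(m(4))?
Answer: 43922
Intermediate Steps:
m(U) = -3 (m(U) = -3*1 = -3)
f(y) = 1
V(O) = -1 (V(O) = -1*1 = -1)
V(-128) - 1*(-43923) = -1 - 1*(-43923) = -1 + 43923 = 43922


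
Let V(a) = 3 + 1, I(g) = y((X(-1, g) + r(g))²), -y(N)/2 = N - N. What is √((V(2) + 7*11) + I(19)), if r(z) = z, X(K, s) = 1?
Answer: 9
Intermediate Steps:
y(N) = 0 (y(N) = -2*(N - N) = -2*0 = 0)
I(g) = 0
V(a) = 4
√((V(2) + 7*11) + I(19)) = √((4 + 7*11) + 0) = √((4 + 77) + 0) = √(81 + 0) = √81 = 9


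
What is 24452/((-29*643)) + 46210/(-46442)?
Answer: -998638827/433001987 ≈ -2.3063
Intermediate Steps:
24452/((-29*643)) + 46210/(-46442) = 24452/(-18647) + 46210*(-1/46442) = 24452*(-1/18647) - 23105/23221 = -24452/18647 - 23105/23221 = -998638827/433001987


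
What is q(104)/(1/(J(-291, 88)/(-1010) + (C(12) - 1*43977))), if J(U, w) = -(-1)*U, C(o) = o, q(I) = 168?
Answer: -3729966156/505 ≈ -7.3861e+6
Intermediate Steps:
J(U, w) = U
q(104)/(1/(J(-291, 88)/(-1010) + (C(12) - 1*43977))) = 168/(1/(-291/(-1010) + (12 - 1*43977))) = 168/(1/(-291*(-1/1010) + (12 - 43977))) = 168/(1/(291/1010 - 43965)) = 168/(1/(-44404359/1010)) = 168/(-1010/44404359) = 168*(-44404359/1010) = -3729966156/505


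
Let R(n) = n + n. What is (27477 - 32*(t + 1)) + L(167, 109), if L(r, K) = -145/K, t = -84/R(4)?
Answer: 3027984/109 ≈ 27780.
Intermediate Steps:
R(n) = 2*n
t = -21/2 (t = -84/(2*4) = -84/8 = -84*1/8 = -21/2 ≈ -10.500)
(27477 - 32*(t + 1)) + L(167, 109) = (27477 - 32*(-21/2 + 1)) - 145/109 = (27477 - 32*(-19/2)) - 145*1/109 = (27477 + 304) - 145/109 = 27781 - 145/109 = 3027984/109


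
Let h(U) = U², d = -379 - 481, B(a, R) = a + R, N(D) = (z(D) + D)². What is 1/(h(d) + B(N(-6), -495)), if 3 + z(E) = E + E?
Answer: 1/739546 ≈ 1.3522e-6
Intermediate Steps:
z(E) = -3 + 2*E (z(E) = -3 + (E + E) = -3 + 2*E)
N(D) = (-3 + 3*D)² (N(D) = ((-3 + 2*D) + D)² = (-3 + 3*D)²)
B(a, R) = R + a
d = -860
1/(h(d) + B(N(-6), -495)) = 1/((-860)² + (-495 + 9*(-1 - 6)²)) = 1/(739600 + (-495 + 9*(-7)²)) = 1/(739600 + (-495 + 9*49)) = 1/(739600 + (-495 + 441)) = 1/(739600 - 54) = 1/739546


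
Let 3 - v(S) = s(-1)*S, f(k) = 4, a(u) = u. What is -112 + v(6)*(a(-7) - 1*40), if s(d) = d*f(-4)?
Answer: -1381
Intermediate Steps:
s(d) = 4*d (s(d) = d*4 = 4*d)
v(S) = 3 + 4*S (v(S) = 3 - 4*(-1)*S = 3 - (-4)*S = 3 + 4*S)
-112 + v(6)*(a(-7) - 1*40) = -112 + (3 + 4*6)*(-7 - 1*40) = -112 + (3 + 24)*(-7 - 40) = -112 + 27*(-47) = -112 - 1269 = -1381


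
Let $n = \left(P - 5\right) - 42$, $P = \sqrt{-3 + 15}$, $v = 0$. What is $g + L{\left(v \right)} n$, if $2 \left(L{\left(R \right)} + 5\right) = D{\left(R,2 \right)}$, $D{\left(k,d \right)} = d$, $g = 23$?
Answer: $211 - 8 \sqrt{3} \approx 197.14$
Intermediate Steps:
$P = 2 \sqrt{3}$ ($P = \sqrt{12} = 2 \sqrt{3} \approx 3.4641$)
$L{\left(R \right)} = -4$ ($L{\left(R \right)} = -5 + \frac{1}{2} \cdot 2 = -5 + 1 = -4$)
$n = -47 + 2 \sqrt{3}$ ($n = \left(2 \sqrt{3} - 5\right) - 42 = \left(-5 + 2 \sqrt{3}\right) - 42 = -47 + 2 \sqrt{3} \approx -43.536$)
$g + L{\left(v \right)} n = 23 - 4 \left(-47 + 2 \sqrt{3}\right) = 23 + \left(188 - 8 \sqrt{3}\right) = 211 - 8 \sqrt{3}$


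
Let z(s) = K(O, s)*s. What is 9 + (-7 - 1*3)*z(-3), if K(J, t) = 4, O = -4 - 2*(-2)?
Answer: 129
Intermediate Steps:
O = 0 (O = -4 + 4 = 0)
z(s) = 4*s
9 + (-7 - 1*3)*z(-3) = 9 + (-7 - 1*3)*(4*(-3)) = 9 + (-7 - 3)*(-12) = 9 - 10*(-12) = 9 + 120 = 129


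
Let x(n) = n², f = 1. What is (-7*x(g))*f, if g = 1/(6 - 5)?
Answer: -7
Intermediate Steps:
g = 1 (g = 1/1 = 1)
(-7*x(g))*f = -7*1²*1 = -7*1*1 = -7*1 = -7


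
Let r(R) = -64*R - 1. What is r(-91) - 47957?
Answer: -42134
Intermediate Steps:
r(R) = -1 - 64*R
r(-91) - 47957 = (-1 - 64*(-91)) - 47957 = (-1 + 5824) - 47957 = 5823 - 47957 = -42134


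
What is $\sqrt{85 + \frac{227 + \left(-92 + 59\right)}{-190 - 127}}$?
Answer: $\frac{\sqrt{8480067}}{317} \approx 9.1863$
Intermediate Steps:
$\sqrt{85 + \frac{227 + \left(-92 + 59\right)}{-190 - 127}} = \sqrt{85 + \frac{227 - 33}{-317}} = \sqrt{85 + 194 \left(- \frac{1}{317}\right)} = \sqrt{85 - \frac{194}{317}} = \sqrt{\frac{26751}{317}} = \frac{\sqrt{8480067}}{317}$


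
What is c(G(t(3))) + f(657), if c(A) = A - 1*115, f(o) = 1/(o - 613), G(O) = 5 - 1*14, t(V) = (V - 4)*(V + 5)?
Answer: -5455/44 ≈ -123.98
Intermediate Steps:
t(V) = (-4 + V)*(5 + V)
G(O) = -9 (G(O) = 5 - 14 = -9)
f(o) = 1/(-613 + o)
c(A) = -115 + A (c(A) = A - 115 = -115 + A)
c(G(t(3))) + f(657) = (-115 - 9) + 1/(-613 + 657) = -124 + 1/44 = -5455/44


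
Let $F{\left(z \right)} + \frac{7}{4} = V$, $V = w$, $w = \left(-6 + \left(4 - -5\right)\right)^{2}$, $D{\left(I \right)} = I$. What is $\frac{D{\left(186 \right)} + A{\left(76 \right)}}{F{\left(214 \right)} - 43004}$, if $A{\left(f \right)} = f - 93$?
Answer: $- \frac{676}{171987} \approx -0.0039305$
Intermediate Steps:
$A{\left(f \right)} = -93 + f$
$w = 9$ ($w = \left(-6 + \left(4 + 5\right)\right)^{2} = \left(-6 + 9\right)^{2} = 3^{2} = 9$)
$V = 9$
$F{\left(z \right)} = \frac{29}{4}$ ($F{\left(z \right)} = - \frac{7}{4} + 9 = \frac{29}{4}$)
$\frac{D{\left(186 \right)} + A{\left(76 \right)}}{F{\left(214 \right)} - 43004} = \frac{186 + \left(-93 + 76\right)}{\frac{29}{4} - 43004} = \frac{186 - 17}{- \frac{171987}{4}} = 169 \left(- \frac{4}{171987}\right) = - \frac{676}{171987}$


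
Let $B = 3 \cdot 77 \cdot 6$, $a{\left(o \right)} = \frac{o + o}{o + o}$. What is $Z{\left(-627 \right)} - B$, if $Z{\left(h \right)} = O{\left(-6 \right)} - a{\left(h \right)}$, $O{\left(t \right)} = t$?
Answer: $-1393$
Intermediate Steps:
$a{\left(o \right)} = 1$ ($a{\left(o \right)} = \frac{2 o}{2 o} = 2 o \frac{1}{2 o} = 1$)
$B = 1386$ ($B = 231 \cdot 6 = 1386$)
$Z{\left(h \right)} = -7$ ($Z{\left(h \right)} = -6 - 1 = -7$)
$Z{\left(-627 \right)} - B = -7 - 1386 = -1393$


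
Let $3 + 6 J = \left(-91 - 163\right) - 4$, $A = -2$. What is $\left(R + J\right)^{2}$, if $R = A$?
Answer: $\frac{8281}{4} \approx 2070.3$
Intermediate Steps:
$R = -2$
$J = - \frac{87}{2}$ ($J = - \frac{1}{2} + \frac{\left(-91 - 163\right) - 4}{6} = - \frac{1}{2} + \frac{-254 - 4}{6} = - \frac{1}{2} + \frac{1}{6} \left(-258\right) = - \frac{1}{2} - 43 = - \frac{87}{2} \approx -43.5$)
$\left(R + J\right)^{2} = \left(-2 - \frac{87}{2}\right)^{2} = \left(- \frac{91}{2}\right)^{2} = \frac{8281}{4}$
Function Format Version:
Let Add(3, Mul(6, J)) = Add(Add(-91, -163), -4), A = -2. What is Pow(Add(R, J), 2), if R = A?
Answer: Rational(8281, 4) ≈ 2070.3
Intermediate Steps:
R = -2
J = Rational(-87, 2) (J = Add(Rational(-1, 2), Mul(Rational(1, 6), Add(Add(-91, -163), -4))) = Add(Rational(-1, 2), Mul(Rational(1, 6), Add(-254, -4))) = Add(Rational(-1, 2), Mul(Rational(1, 6), -258)) = Add(Rational(-1, 2), -43) = Rational(-87, 2) ≈ -43.500)
Pow(Add(R, J), 2) = Pow(Add(-2, Rational(-87, 2)), 2) = Pow(Rational(-91, 2), 2) = Rational(8281, 4)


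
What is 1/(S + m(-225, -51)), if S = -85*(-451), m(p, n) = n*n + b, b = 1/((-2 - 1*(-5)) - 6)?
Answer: 3/122807 ≈ 2.4429e-5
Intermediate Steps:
b = -1/3 (b = 1/((-2 + 5) - 6) = 1/(3 - 6) = 1/(-3) = -1/3 ≈ -0.33333)
m(p, n) = -1/3 + n**2 (m(p, n) = n*n - 1/3 = n**2 - 1/3 = -1/3 + n**2)
S = 38335
1/(S + m(-225, -51)) = 1/(38335 + (-1/3 + (-51)**2)) = 1/(38335 + (-1/3 + 2601)) = 1/(38335 + 7802/3) = 1/(122807/3) = 3/122807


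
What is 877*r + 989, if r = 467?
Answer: 410548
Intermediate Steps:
877*r + 989 = 877*467 + 989 = 409559 + 989 = 410548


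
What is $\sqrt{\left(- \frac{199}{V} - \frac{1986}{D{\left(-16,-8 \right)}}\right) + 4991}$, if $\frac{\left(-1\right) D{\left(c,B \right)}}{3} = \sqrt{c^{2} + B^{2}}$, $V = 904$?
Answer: $\frac{\sqrt{25490907250 + 84530780 \sqrt{5}}}{2260} \approx 70.907$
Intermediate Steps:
$D{\left(c,B \right)} = - 3 \sqrt{B^{2} + c^{2}}$ ($D{\left(c,B \right)} = - 3 \sqrt{c^{2} + B^{2}} = - 3 \sqrt{B^{2} + c^{2}}$)
$\sqrt{\left(- \frac{199}{V} - \frac{1986}{D{\left(-16,-8 \right)}}\right) + 4991} = \sqrt{\left(- \frac{199}{904} - \frac{1986}{\left(-3\right) \sqrt{\left(-8\right)^{2} + \left(-16\right)^{2}}}\right) + 4991} = \sqrt{\left(\left(-199\right) \frac{1}{904} - \frac{1986}{\left(-3\right) \sqrt{64 + 256}}\right) + 4991} = \sqrt{\left(- \frac{199}{904} - \frac{1986}{\left(-3\right) \sqrt{320}}\right) + 4991} = \sqrt{\left(- \frac{199}{904} - \frac{1986}{\left(-3\right) 8 \sqrt{5}}\right) + 4991} = \sqrt{\left(- \frac{199}{904} - \frac{1986}{\left(-24\right) \sqrt{5}}\right) + 4991} = \sqrt{\left(- \frac{199}{904} - 1986 \left(- \frac{\sqrt{5}}{120}\right)\right) + 4991} = \sqrt{\left(- \frac{199}{904} + \frac{331 \sqrt{5}}{20}\right) + 4991} = \sqrt{\frac{4511665}{904} + \frac{331 \sqrt{5}}{20}}$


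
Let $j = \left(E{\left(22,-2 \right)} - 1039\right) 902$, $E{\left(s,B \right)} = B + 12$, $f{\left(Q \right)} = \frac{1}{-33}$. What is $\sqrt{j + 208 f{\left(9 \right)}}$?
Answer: $\frac{i \sqrt{1010770926}}{33} \approx 963.41 i$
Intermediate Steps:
$f{\left(Q \right)} = - \frac{1}{33}$
$E{\left(s,B \right)} = 12 + B$
$j = -928158$ ($j = \left(\left(12 - 2\right) - 1039\right) 902 = \left(10 - 1039\right) 902 = \left(-1029\right) 902 = -928158$)
$\sqrt{j + 208 f{\left(9 \right)}} = \sqrt{-928158 + 208 \left(- \frac{1}{33}\right)} = \sqrt{-928158 - \frac{208}{33}} = \sqrt{- \frac{30629422}{33}} = \frac{i \sqrt{1010770926}}{33}$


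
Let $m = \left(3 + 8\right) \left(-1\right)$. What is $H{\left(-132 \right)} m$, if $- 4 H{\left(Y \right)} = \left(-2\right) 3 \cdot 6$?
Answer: $-99$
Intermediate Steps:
$m = -11$ ($m = 11 \left(-1\right) = -11$)
$H{\left(Y \right)} = 9$ ($H{\left(Y \right)} = - \frac{\left(-2\right) 3 \cdot 6}{4} = - \frac{\left(-6\right) 6}{4} = \left(- \frac{1}{4}\right) \left(-36\right) = 9$)
$H{\left(-132 \right)} m = 9 \left(-11\right) = -99$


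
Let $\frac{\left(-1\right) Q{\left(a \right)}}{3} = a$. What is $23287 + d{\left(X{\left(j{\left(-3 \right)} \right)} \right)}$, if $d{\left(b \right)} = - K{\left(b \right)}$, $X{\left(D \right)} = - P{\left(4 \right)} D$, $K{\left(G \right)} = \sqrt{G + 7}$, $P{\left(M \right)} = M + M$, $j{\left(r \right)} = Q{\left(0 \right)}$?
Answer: $23287 - \sqrt{7} \approx 23284.0$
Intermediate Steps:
$Q{\left(a \right)} = - 3 a$
$j{\left(r \right)} = 0$ ($j{\left(r \right)} = \left(-3\right) 0 = 0$)
$P{\left(M \right)} = 2 M$
$K{\left(G \right)} = \sqrt{7 + G}$
$X{\left(D \right)} = - 8 D$ ($X{\left(D \right)} = - 2 \cdot 4 D = \left(-1\right) 8 D = - 8 D$)
$d{\left(b \right)} = - \sqrt{7 + b}$
$23287 + d{\left(X{\left(j{\left(-3 \right)} \right)} \right)} = 23287 - \sqrt{7 - 0} = 23287 - \sqrt{7 + 0} = 23287 - \sqrt{7}$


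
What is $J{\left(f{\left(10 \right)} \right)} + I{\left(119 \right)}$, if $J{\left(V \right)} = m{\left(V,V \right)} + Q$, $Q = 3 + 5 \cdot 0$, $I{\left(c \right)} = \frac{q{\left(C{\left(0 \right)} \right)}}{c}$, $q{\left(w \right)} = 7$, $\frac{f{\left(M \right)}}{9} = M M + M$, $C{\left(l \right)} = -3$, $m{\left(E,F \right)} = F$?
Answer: $\frac{16882}{17} \approx 993.06$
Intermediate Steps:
$f{\left(M \right)} = 9 M + 9 M^{2}$ ($f{\left(M \right)} = 9 \left(M M + M\right) = 9 \left(M^{2} + M\right) = 9 \left(M + M^{2}\right) = 9 M + 9 M^{2}$)
$I{\left(c \right)} = \frac{7}{c}$
$Q = 3$ ($Q = 3 + 0 = 3$)
$J{\left(V \right)} = 3 + V$ ($J{\left(V \right)} = V + 3 = 3 + V$)
$J{\left(f{\left(10 \right)} \right)} + I{\left(119 \right)} = \left(3 + 9 \cdot 10 \left(1 + 10\right)\right) + \frac{7}{119} = \left(3 + 9 \cdot 10 \cdot 11\right) + 7 \cdot \frac{1}{119} = \left(3 + 990\right) + \frac{1}{17} = 993 + \frac{1}{17} = \frac{16882}{17}$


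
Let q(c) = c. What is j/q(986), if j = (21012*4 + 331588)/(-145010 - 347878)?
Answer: -103909/121496892 ≈ -0.00085524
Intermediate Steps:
j = -103909/123222 (j = (84048 + 331588)/(-492888) = 415636*(-1/492888) = -103909/123222 ≈ -0.84327)
j/q(986) = -103909/123222/986 = -103909/123222*1/986 = -103909/121496892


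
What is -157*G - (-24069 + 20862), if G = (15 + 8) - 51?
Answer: 7603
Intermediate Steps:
G = -28 (G = 23 - 51 = -28)
-157*G - (-24069 + 20862) = -157*(-28) - (-24069 + 20862) = 4396 - 1*(-3207) = 4396 + 3207 = 7603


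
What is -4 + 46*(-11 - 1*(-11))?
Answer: -4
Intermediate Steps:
-4 + 46*(-11 - 1*(-11)) = -4 + 46*(-11 + 11) = -4 + 46*0 = -4 + 0 = -4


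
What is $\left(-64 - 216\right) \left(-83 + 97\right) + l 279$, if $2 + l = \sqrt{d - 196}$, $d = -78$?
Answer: $-4478 + 279 i \sqrt{274} \approx -4478.0 + 4618.3 i$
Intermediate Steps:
$l = -2 + i \sqrt{274}$ ($l = -2 + \sqrt{-78 - 196} = -2 + \sqrt{-274} = -2 + i \sqrt{274} \approx -2.0 + 16.553 i$)
$\left(-64 - 216\right) \left(-83 + 97\right) + l 279 = \left(-64 - 216\right) \left(-83 + 97\right) + \left(-2 + i \sqrt{274}\right) 279 = \left(-280\right) 14 - \left(558 - 279 i \sqrt{274}\right) = -3920 - \left(558 - 279 i \sqrt{274}\right) = -4478 + 279 i \sqrt{274}$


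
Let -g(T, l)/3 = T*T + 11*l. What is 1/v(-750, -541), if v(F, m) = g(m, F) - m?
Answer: -1/852752 ≈ -1.1727e-6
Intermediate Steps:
g(T, l) = -33*l - 3*T**2 (g(T, l) = -3*(T*T + 11*l) = -3*(T**2 + 11*l) = -33*l - 3*T**2)
v(F, m) = -m - 33*F - 3*m**2 (v(F, m) = (-33*F - 3*m**2) - m = -m - 33*F - 3*m**2)
1/v(-750, -541) = 1/(-1*(-541) - 33*(-750) - 3*(-541)**2) = 1/(541 + 24750 - 3*292681) = 1/(541 + 24750 - 878043) = 1/(-852752) = -1/852752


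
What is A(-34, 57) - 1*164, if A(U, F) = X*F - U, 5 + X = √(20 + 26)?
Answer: -415 + 57*√46 ≈ -28.407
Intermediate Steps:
X = -5 + √46 (X = -5 + √(20 + 26) = -5 + √46 ≈ 1.7823)
A(U, F) = -U + F*(-5 + √46) (A(U, F) = (-5 + √46)*F - U = F*(-5 + √46) - U = -U + F*(-5 + √46))
A(-34, 57) - 1*164 = (-1*(-34) - 1*57*(5 - √46)) - 1*164 = (34 + (-285 + 57*√46)) - 164 = (-251 + 57*√46) - 164 = -415 + 57*√46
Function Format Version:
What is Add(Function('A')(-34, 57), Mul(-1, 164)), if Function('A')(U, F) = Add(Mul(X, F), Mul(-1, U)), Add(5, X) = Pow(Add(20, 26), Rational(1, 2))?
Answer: Add(-415, Mul(57, Pow(46, Rational(1, 2)))) ≈ -28.407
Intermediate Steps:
X = Add(-5, Pow(46, Rational(1, 2))) (X = Add(-5, Pow(Add(20, 26), Rational(1, 2))) = Add(-5, Pow(46, Rational(1, 2))) ≈ 1.7823)
Function('A')(U, F) = Add(Mul(-1, U), Mul(F, Add(-5, Pow(46, Rational(1, 2))))) (Function('A')(U, F) = Add(Mul(Add(-5, Pow(46, Rational(1, 2))), F), Mul(-1, U)) = Add(Mul(F, Add(-5, Pow(46, Rational(1, 2)))), Mul(-1, U)) = Add(Mul(-1, U), Mul(F, Add(-5, Pow(46, Rational(1, 2))))))
Add(Function('A')(-34, 57), Mul(-1, 164)) = Add(Add(Mul(-1, -34), Mul(-1, 57, Add(5, Mul(-1, Pow(46, Rational(1, 2)))))), Mul(-1, 164)) = Add(Add(34, Add(-285, Mul(57, Pow(46, Rational(1, 2))))), -164) = Add(Add(-251, Mul(57, Pow(46, Rational(1, 2)))), -164) = Add(-415, Mul(57, Pow(46, Rational(1, 2))))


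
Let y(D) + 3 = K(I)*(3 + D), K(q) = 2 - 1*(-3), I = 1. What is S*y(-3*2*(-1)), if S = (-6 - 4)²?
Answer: 4200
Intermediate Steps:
K(q) = 5 (K(q) = 2 + 3 = 5)
S = 100 (S = (-10)² = 100)
y(D) = 12 + 5*D (y(D) = -3 + 5*(3 + D) = -3 + (15 + 5*D) = 12 + 5*D)
S*y(-3*2*(-1)) = 100*(12 + 5*(-3*2*(-1))) = 100*(12 + 5*(-6*(-1))) = 100*(12 + 5*6) = 100*(12 + 30) = 100*42 = 4200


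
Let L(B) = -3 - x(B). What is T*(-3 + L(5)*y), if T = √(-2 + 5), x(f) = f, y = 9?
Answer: -75*√3 ≈ -129.90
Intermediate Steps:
T = √3 ≈ 1.7320
L(B) = -3 - B
T*(-3 + L(5)*y) = √3*(-3 + (-3 - 1*5)*9) = √3*(-3 + (-3 - 5)*9) = √3*(-3 - 8*9) = √3*(-3 - 72) = √3*(-75) = -75*√3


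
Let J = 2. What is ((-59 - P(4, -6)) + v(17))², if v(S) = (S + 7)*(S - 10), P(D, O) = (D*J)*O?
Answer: 24649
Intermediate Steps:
P(D, O) = 2*D*O (P(D, O) = (D*2)*O = (2*D)*O = 2*D*O)
v(S) = (-10 + S)*(7 + S) (v(S) = (7 + S)*(-10 + S) = (-10 + S)*(7 + S))
((-59 - P(4, -6)) + v(17))² = ((-59 - 2*4*(-6)) + (-70 + 17² - 3*17))² = ((-59 - 1*(-48)) + (-70 + 289 - 51))² = ((-59 + 48) + 168)² = (-11 + 168)² = 157² = 24649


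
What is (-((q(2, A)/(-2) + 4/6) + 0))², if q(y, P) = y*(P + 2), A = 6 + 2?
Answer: 784/9 ≈ 87.111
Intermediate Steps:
A = 8
q(y, P) = y*(2 + P)
(-((q(2, A)/(-2) + 4/6) + 0))² = (-(((2*(2 + 8))/(-2) + 4/6) + 0))² = (-(((2*10)*(-½) + 4*(⅙)) + 0))² = (-((20*(-½) + ⅔) + 0))² = (-((-10 + ⅔) + 0))² = (-(-28/3 + 0))² = (-1*(-28/3))² = (28/3)² = 784/9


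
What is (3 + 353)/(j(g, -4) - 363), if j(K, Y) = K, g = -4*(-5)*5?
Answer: -356/263 ≈ -1.3536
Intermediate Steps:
g = 100 (g = 20*5 = 100)
(3 + 353)/(j(g, -4) - 363) = (3 + 353)/(100 - 363) = 356/(-263) = 356*(-1/263) = -356/263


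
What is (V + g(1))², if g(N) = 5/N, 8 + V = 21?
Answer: 324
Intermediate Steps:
V = 13 (V = -8 + 21 = 13)
(V + g(1))² = (13 + 5/1)² = (13 + 5*1)² = (13 + 5)² = 18² = 324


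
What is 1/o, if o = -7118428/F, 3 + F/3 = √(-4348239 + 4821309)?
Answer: 9/7118428 - 3*√473070/7118428 ≈ -0.00028860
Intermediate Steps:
F = -9 + 3*√473070 (F = -9 + 3*√(-4348239 + 4821309) = -9 + 3*√473070 ≈ 2054.4)
o = -7118428/(-9 + 3*√473070) ≈ -3465.0
1/o = 1/(-7118428/473061 - 7118428*√473070/1419183)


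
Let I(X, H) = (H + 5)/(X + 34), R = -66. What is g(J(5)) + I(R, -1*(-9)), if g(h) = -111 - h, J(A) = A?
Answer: -1863/16 ≈ -116.44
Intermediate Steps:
I(X, H) = (5 + H)/(34 + X)
g(J(5)) + I(R, -1*(-9)) = (-111 - 1*5) + (5 - 1*(-9))/(34 - 66) = (-111 - 5) + (5 + 9)/(-32) = -116 - 1/32*14 = -116 - 7/16 = -1863/16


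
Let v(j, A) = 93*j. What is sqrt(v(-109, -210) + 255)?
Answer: 9*I*sqrt(122) ≈ 99.408*I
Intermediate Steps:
sqrt(v(-109, -210) + 255) = sqrt(93*(-109) + 255) = sqrt(-10137 + 255) = sqrt(-9882) = 9*I*sqrt(122)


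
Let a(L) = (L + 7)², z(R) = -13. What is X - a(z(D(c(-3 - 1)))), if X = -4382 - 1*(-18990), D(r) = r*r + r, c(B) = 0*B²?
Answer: 14572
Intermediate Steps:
c(B) = 0
D(r) = r + r² (D(r) = r² + r = r + r²)
X = 14608 (X = -4382 + 18990 = 14608)
a(L) = (7 + L)²
X - a(z(D(c(-3 - 1)))) = 14608 - (7 - 13)² = 14608 - 1*(-6)² = 14608 - 1*36 = 14608 - 36 = 14572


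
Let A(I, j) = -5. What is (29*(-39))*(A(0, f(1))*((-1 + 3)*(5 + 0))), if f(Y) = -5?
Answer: 56550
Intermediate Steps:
(29*(-39))*(A(0, f(1))*((-1 + 3)*(5 + 0))) = (29*(-39))*(-5*(-1 + 3)*(5 + 0)) = -(-5655)*2*5 = -(-5655)*10 = -1131*(-50) = 56550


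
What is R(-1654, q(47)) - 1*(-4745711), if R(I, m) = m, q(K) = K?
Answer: 4745758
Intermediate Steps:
R(-1654, q(47)) - 1*(-4745711) = 47 - 1*(-4745711) = 47 + 4745711 = 4745758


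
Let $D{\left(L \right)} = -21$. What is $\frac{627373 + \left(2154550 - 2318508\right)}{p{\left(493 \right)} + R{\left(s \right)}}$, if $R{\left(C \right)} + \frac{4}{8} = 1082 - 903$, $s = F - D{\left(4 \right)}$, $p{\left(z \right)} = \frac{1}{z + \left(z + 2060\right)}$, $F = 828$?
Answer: $\frac{705781045}{271856} \approx 2596.2$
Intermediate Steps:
$p{\left(z \right)} = \frac{1}{2060 + 2 z}$ ($p{\left(z \right)} = \frac{1}{z + \left(2060 + z\right)} = \frac{1}{2060 + 2 z}$)
$s = 849$ ($s = 828 - -21 = 828 + 21 = 849$)
$R{\left(C \right)} = \frac{357}{2}$ ($R{\left(C \right)} = - \frac{1}{2} + \left(1082 - 903\right) = - \frac{1}{2} + 179 = \frac{357}{2}$)
$\frac{627373 + \left(2154550 - 2318508\right)}{p{\left(493 \right)} + R{\left(s \right)}} = \frac{627373 + \left(2154550 - 2318508\right)}{\frac{1}{2 \left(1030 + 493\right)} + \frac{357}{2}} = \frac{627373 - 163958}{\frac{1}{2 \cdot 1523} + \frac{357}{2}} = \frac{463415}{\frac{1}{2} \cdot \frac{1}{1523} + \frac{357}{2}} = \frac{463415}{\frac{1}{3046} + \frac{357}{2}} = \frac{463415}{\frac{271856}{1523}} = 463415 \cdot \frac{1523}{271856} = \frac{705781045}{271856}$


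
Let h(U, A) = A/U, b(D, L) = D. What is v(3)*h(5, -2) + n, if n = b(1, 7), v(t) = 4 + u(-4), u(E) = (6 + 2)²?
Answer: -131/5 ≈ -26.200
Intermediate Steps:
u(E) = 64 (u(E) = 8² = 64)
v(t) = 68 (v(t) = 4 + 64 = 68)
n = 1
v(3)*h(5, -2) + n = 68*(-2/5) + 1 = 68*(-2*⅕) + 1 = 68*(-⅖) + 1 = -136/5 + 1 = -131/5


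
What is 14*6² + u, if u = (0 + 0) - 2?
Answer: 502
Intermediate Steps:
u = -2 (u = 0 - 2 = -2)
14*6² + u = 14*6² - 2 = 14*36 - 2 = 504 - 2 = 502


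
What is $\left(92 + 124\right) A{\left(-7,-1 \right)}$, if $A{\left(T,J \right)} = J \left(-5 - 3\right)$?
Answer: $1728$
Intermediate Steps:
$A{\left(T,J \right)} = - 8 J$ ($A{\left(T,J \right)} = J \left(-8\right) = - 8 J$)
$\left(92 + 124\right) A{\left(-7,-1 \right)} = \left(92 + 124\right) \left(\left(-8\right) \left(-1\right)\right) = 216 \cdot 8 = 1728$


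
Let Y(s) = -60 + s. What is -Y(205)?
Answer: -145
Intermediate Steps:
-Y(205) = -(-60 + 205) = -1*145 = -145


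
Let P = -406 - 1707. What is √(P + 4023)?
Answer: √1910 ≈ 43.704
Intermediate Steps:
P = -2113
√(P + 4023) = √(-2113 + 4023) = √1910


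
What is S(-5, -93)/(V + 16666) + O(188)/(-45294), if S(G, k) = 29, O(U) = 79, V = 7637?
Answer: -67379/122308898 ≈ -0.00055089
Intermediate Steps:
S(-5, -93)/(V + 16666) + O(188)/(-45294) = 29/(7637 + 16666) + 79/(-45294) = 29/24303 + 79*(-1/45294) = 29*(1/24303) - 79/45294 = 29/24303 - 79/45294 = -67379/122308898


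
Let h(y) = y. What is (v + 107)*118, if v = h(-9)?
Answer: 11564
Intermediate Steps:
v = -9
(v + 107)*118 = (-9 + 107)*118 = 98*118 = 11564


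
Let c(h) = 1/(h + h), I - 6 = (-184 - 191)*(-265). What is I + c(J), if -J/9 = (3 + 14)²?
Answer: 516979961/5202 ≈ 99381.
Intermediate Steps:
I = 99381 (I = 6 + (-184 - 191)*(-265) = 6 - 375*(-265) = 6 + 99375 = 99381)
J = -2601 (J = -9*(3 + 14)² = -9*17² = -9*289 = -2601)
c(h) = 1/(2*h)
I + c(J) = 99381 + (½)/(-2601) = 99381 + (½)*(-1/2601) = 99381 - 1/5202 = 516979961/5202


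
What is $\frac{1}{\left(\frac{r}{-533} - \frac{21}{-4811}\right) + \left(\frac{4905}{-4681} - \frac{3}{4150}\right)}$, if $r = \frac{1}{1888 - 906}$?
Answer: $- \frac{12229277509813975}{12769968454206422} \approx -0.95766$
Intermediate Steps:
$r = \frac{1}{982} \approx 0.0010183$
$\frac{1}{\left(\frac{r}{-533} - \frac{21}{-4811}\right) + \left(\frac{4905}{-4681} - \frac{3}{4150}\right)} = \frac{1}{\left(\frac{1}{982 \left(-533\right)} - \frac{21}{-4811}\right) + \left(\frac{4905}{-4681} - \frac{3}{4150}\right)} = \frac{1}{\left(\frac{1}{982} \left(- \frac{1}{533}\right) - - \frac{21}{4811}\right) + \left(4905 \left(- \frac{1}{4681}\right) - \frac{3}{4150}\right)} = \frac{1}{\left(- \frac{1}{523406} + \frac{21}{4811}\right) - \frac{20369793}{19426150}} = \frac{1}{\frac{10986715}{2518106266} - \frac{20369793}{19426150}} = \frac{1}{- \frac{12769968454206422}{12229277509813975}} = - \frac{12229277509813975}{12769968454206422}$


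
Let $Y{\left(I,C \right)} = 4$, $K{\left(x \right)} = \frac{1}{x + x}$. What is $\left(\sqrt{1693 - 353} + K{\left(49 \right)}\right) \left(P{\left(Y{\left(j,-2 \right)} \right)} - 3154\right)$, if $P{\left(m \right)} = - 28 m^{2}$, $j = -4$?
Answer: $- \frac{1801}{49} - 7204 \sqrt{335} \approx -1.3189 \cdot 10^{5}$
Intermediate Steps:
$K{\left(x \right)} = \frac{1}{2 x}$
$\left(\sqrt{1693 - 353} + K{\left(49 \right)}\right) \left(P{\left(Y{\left(j,-2 \right)} \right)} - 3154\right) = \left(\sqrt{1693 - 353} + \frac{1}{2 \cdot 49}\right) \left(- 28 \cdot 4^{2} - 3154\right) = \left(\sqrt{1340} + \frac{1}{2} \cdot \frac{1}{49}\right) \left(\left(-28\right) 16 - 3154\right) = \left(2 \sqrt{335} + \frac{1}{98}\right) \left(-448 - 3154\right) = \left(\frac{1}{98} + 2 \sqrt{335}\right) \left(-3602\right) = - \frac{1801}{49} - 7204 \sqrt{335}$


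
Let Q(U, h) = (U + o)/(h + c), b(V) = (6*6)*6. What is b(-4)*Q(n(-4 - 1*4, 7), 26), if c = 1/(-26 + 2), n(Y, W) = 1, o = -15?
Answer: -10368/89 ≈ -116.49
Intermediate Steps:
c = -1/24 (c = 1/(-24) = -1/24 ≈ -0.041667)
b(V) = 216 (b(V) = 36*6 = 216)
Q(U, h) = (-15 + U)/(-1/24 + h) (Q(U, h) = (U - 15)/(h - 1/24) = (-15 + U)/(-1/24 + h))
b(-4)*Q(n(-4 - 1*4, 7), 26) = 216*(24*(-15 + 1)/(-1 + 24*26)) = 216*(24*(-14)/(-1 + 624)) = 216*(24*(-14)/623) = 216*(24*(1/623)*(-14)) = 216*(-48/89) = -10368/89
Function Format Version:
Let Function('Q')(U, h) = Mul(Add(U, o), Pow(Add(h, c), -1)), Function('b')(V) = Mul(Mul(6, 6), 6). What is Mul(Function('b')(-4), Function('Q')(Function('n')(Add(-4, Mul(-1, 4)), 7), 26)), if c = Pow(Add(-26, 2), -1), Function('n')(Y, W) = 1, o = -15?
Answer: Rational(-10368, 89) ≈ -116.49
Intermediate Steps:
c = Rational(-1, 24) (c = Pow(-24, -1) = Rational(-1, 24) ≈ -0.041667)
Function('b')(V) = 216 (Function('b')(V) = Mul(36, 6) = 216)
Function('Q')(U, h) = Mul(Pow(Add(Rational(-1, 24), h), -1), Add(-15, U)) (Function('Q')(U, h) = Mul(Add(U, -15), Pow(Add(h, Rational(-1, 24)), -1)) = Mul(Add(-15, U), Pow(Add(Rational(-1, 24), h), -1)) = Mul(Pow(Add(Rational(-1, 24), h), -1), Add(-15, U)))
Mul(Function('b')(-4), Function('Q')(Function('n')(Add(-4, Mul(-1, 4)), 7), 26)) = Mul(216, Mul(24, Pow(Add(-1, Mul(24, 26)), -1), Add(-15, 1))) = Mul(216, Mul(24, Pow(Add(-1, 624), -1), -14)) = Mul(216, Mul(24, Pow(623, -1), -14)) = Mul(216, Mul(24, Rational(1, 623), -14)) = Mul(216, Rational(-48, 89)) = Rational(-10368, 89)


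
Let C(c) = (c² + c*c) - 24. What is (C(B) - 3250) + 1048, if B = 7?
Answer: -2128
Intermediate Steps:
C(c) = -24 + 2*c² (C(c) = (c² + c²) - 24 = 2*c² - 24 = -24 + 2*c²)
(C(B) - 3250) + 1048 = ((-24 + 2*7²) - 3250) + 1048 = ((-24 + 2*49) - 3250) + 1048 = ((-24 + 98) - 3250) + 1048 = (74 - 3250) + 1048 = -3176 + 1048 = -2128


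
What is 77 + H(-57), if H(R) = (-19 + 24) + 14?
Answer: 96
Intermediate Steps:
H(R) = 19 (H(R) = 5 + 14 = 19)
77 + H(-57) = 77 + 19 = 96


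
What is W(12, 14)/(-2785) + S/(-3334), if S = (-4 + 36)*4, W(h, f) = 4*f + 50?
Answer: -354942/4642595 ≈ -0.076453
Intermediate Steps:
W(h, f) = 50 + 4*f
S = 128 (S = 32*4 = 128)
W(12, 14)/(-2785) + S/(-3334) = (50 + 4*14)/(-2785) + 128/(-3334) = (50 + 56)*(-1/2785) + 128*(-1/3334) = 106*(-1/2785) - 64/1667 = -106/2785 - 64/1667 = -354942/4642595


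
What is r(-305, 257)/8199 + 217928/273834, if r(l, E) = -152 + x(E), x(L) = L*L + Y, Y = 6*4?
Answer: 1102122377/124731387 ≈ 8.8360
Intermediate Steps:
Y = 24
x(L) = 24 + L² (x(L) = L*L + 24 = L² + 24 = 24 + L²)
r(l, E) = -128 + E² (r(l, E) = -152 + (24 + E²) = -128 + E²)
r(-305, 257)/8199 + 217928/273834 = (-128 + 257²)/8199 + 217928/273834 = (-128 + 66049)*(1/8199) + 217928*(1/273834) = 65921*(1/8199) + 108964/136917 = 65921/8199 + 108964/136917 = 1102122377/124731387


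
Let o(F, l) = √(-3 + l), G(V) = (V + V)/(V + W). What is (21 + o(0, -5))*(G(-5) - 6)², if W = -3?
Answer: 7581/16 + 361*I*√2/8 ≈ 473.81 + 63.816*I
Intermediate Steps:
G(V) = 2*V/(-3 + V) (G(V) = (V + V)/(V - 3) = (2*V)/(-3 + V) = 2*V/(-3 + V))
(21 + o(0, -5))*(G(-5) - 6)² = (21 + √(-3 - 5))*(2*(-5)/(-3 - 5) - 6)² = (21 + √(-8))*(2*(-5)/(-8) - 6)² = (21 + 2*I*√2)*(2*(-5)*(-⅛) - 6)² = (21 + 2*I*√2)*(5/4 - 6)² = (21 + 2*I*√2)*(-19/4)² = (21 + 2*I*√2)*(361/16) = 7581/16 + 361*I*√2/8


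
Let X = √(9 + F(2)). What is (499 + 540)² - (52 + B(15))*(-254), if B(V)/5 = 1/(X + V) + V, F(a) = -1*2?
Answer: 121193436/109 - 635*√7/109 ≈ 1.1119e+6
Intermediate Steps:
F(a) = -2
X = √7 (X = √(9 - 2) = √7 ≈ 2.6458)
B(V) = 5*V + 5/(V + √7) (B(V) = 5*(1/(√7 + V) + V) = 5*(1/(V + √7) + V) = 5*(V + 1/(V + √7)) = 5*V + 5/(V + √7))
(499 + 540)² - (52 + B(15))*(-254) = (499 + 540)² - (52 + 5*(1 + 15² + 15*√7)/(15 + √7))*(-254) = 1039² - (52 + 5*(1 + 225 + 15*√7)/(15 + √7))*(-254) = 1079521 - (52 + 5*(226 + 15*√7)/(15 + √7))*(-254) = 1079521 - (-13208 - 1270*(226 + 15*√7)/(15 + √7)) = 1079521 + (13208 + 1270*(226 + 15*√7)/(15 + √7)) = 1092729 + 1270*(226 + 15*√7)/(15 + √7)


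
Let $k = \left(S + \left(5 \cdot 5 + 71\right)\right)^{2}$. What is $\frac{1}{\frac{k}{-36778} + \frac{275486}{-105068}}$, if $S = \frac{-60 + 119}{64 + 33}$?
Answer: $- \frac{4544771526967}{13069618350095} \approx -0.34774$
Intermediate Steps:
$S = \frac{59}{97} \approx 0.60825$
$k = \frac{87815641}{9409}$ ($k = \left(\frac{59}{97} + \left(5 \cdot 5 + 71\right)\right)^{2} = \left(\frac{59}{97} + \left(25 + 71\right)\right)^{2} = \left(\frac{59}{97} + 96\right)^{2} = \left(\frac{9371}{97}\right)^{2} = \frac{87815641}{9409} \approx 9333.2$)
$\frac{1}{\frac{k}{-36778} + \frac{275486}{-105068}} = \frac{1}{\frac{87815641}{9409 \left(-36778\right)} + \frac{275486}{-105068}} = \frac{1}{\frac{87815641}{9409} \left(- \frac{1}{36778}\right) + 275486 \left(- \frac{1}{105068}\right)} = \frac{1}{- \frac{87815641}{346044202} - \frac{137743}{52534}} = \frac{1}{- \frac{13069618350095}{4544771526967}} = - \frac{4544771526967}{13069618350095}$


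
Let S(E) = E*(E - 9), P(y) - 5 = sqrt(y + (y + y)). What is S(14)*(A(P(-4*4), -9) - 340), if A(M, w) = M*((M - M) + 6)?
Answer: -21700 + 1680*I*sqrt(3) ≈ -21700.0 + 2909.8*I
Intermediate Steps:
P(y) = 5 + sqrt(3)*sqrt(y) (P(y) = 5 + sqrt(y + (y + y)) = 5 + sqrt(y + 2*y) = 5 + sqrt(3*y) = 5 + sqrt(3)*sqrt(y))
A(M, w) = 6*M (A(M, w) = M*(0 + 6) = M*6 = 6*M)
S(E) = E*(-9 + E)
S(14)*(A(P(-4*4), -9) - 340) = (14*(-9 + 14))*(6*(5 + sqrt(3)*sqrt(-4*4)) - 340) = (14*5)*(6*(5 + sqrt(3)*sqrt(-16)) - 340) = 70*(6*(5 + sqrt(3)*(4*I)) - 340) = 70*(6*(5 + 4*I*sqrt(3)) - 340) = 70*((30 + 24*I*sqrt(3)) - 340) = 70*(-310 + 24*I*sqrt(3)) = -21700 + 1680*I*sqrt(3)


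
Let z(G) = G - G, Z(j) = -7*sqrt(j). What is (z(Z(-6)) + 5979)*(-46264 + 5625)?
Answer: -242980581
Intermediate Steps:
z(G) = 0
(z(Z(-6)) + 5979)*(-46264 + 5625) = (0 + 5979)*(-46264 + 5625) = 5979*(-40639) = -242980581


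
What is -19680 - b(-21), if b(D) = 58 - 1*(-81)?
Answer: -19819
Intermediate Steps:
b(D) = 139 (b(D) = 58 + 81 = 139)
-19680 - b(-21) = -19680 - 1*139 = -19680 - 139 = -19819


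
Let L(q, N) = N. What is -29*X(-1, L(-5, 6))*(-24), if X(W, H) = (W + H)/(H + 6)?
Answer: 290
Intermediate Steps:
X(W, H) = (H + W)/(6 + H)
-29*X(-1, L(-5, 6))*(-24) = -29*(6 - 1)/(6 + 6)*(-24) = -29*5/12*(-24) = -145/12*(-24) = 290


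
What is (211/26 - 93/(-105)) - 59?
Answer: -45499/910 ≈ -49.999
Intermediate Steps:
(211/26 - 93/(-105)) - 59 = (211*(1/26) - 93*(-1/105)) - 59 = (211/26 + 31/35) - 59 = 8191/910 - 59 = -45499/910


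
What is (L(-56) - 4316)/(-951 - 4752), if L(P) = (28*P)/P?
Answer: 4288/5703 ≈ 0.75188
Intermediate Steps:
L(P) = 28
(L(-56) - 4316)/(-951 - 4752) = (28 - 4316)/(-951 - 4752) = -4288/(-5703) = -4288*(-1/5703) = 4288/5703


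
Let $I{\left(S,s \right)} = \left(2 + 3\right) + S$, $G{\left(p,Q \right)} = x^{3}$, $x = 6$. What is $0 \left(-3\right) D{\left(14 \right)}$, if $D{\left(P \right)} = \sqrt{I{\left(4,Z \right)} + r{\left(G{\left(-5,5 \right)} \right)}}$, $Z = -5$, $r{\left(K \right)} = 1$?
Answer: $0$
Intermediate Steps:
$G{\left(p,Q \right)} = 216$ ($G{\left(p,Q \right)} = 6^{3} = 216$)
$I{\left(S,s \right)} = 5 + S$
$D{\left(P \right)} = \sqrt{10}$ ($D{\left(P \right)} = \sqrt{\left(5 + 4\right) + 1} = \sqrt{9 + 1} = \sqrt{10}$)
$0 \left(-3\right) D{\left(14 \right)} = 0 \left(-3\right) \sqrt{10} = 0 \sqrt{10} = 0$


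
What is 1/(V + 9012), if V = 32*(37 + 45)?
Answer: 1/11636 ≈ 8.5940e-5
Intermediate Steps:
V = 2624 (V = 32*82 = 2624)
1/(V + 9012) = 1/(2624 + 9012) = 1/11636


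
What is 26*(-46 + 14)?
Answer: -832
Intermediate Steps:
26*(-46 + 14) = 26*(-32) = -832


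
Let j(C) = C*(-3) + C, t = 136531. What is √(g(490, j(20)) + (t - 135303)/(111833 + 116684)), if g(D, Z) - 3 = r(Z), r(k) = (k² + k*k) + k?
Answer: √165172201629983/228517 ≈ 56.241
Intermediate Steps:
j(C) = -2*C (j(C) = -3*C + C = -2*C)
r(k) = k + 2*k² (r(k) = (k² + k²) + k = 2*k² + k = k + 2*k²)
g(D, Z) = 3 + Z*(1 + 2*Z)
√(g(490, j(20)) + (t - 135303)/(111833 + 116684)) = √((3 + (-2*20)*(1 + 2*(-2*20))) + (136531 - 135303)/(111833 + 116684)) = √((3 - 40*(1 + 2*(-40))) + 1228/228517) = √((3 - 40*(1 - 80)) + 1228*(1/228517)) = √((3 - 40*(-79)) + 1228/228517) = √((3 + 3160) + 1228/228517) = √(3163 + 1228/228517) = √(722800499/228517) = √165172201629983/228517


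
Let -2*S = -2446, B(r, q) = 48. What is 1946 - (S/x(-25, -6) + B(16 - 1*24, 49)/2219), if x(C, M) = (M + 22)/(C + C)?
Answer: 102390933/17752 ≈ 5767.9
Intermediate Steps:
S = 1223 (S = -1/2*(-2446) = 1223)
x(C, M) = (22 + M)/(2*C) (x(C, M) = (22 + M)/((2*C)) = (22 + M)*(1/(2*C)) = (22 + M)/(2*C))
1946 - (S/x(-25, -6) + B(16 - 1*24, 49)/2219) = 1946 - (1223/(((1/2)*(22 - 6)/(-25))) + 48/2219) = 1946 - (1223/(((1/2)*(-1/25)*16)) + 48*(1/2219)) = 1946 - (1223/(-8/25) + 48/2219) = 1946 - (1223*(-25/8) + 48/2219) = 1946 - (-30575/8 + 48/2219) = 1946 - 1*(-67845541/17752) = 1946 + 67845541/17752 = 102390933/17752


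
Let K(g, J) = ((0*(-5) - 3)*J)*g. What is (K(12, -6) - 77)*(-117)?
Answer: -16263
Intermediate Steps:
K(g, J) = -3*J*g (K(g, J) = ((0 - 3)*J)*g = (-3*J)*g = -3*J*g)
(K(12, -6) - 77)*(-117) = (-3*(-6)*12 - 77)*(-117) = (216 - 77)*(-117) = 139*(-117) = -16263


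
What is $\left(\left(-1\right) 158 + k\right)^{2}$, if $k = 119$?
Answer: $1521$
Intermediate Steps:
$\left(\left(-1\right) 158 + k\right)^{2} = \left(\left(-1\right) 158 + 119\right)^{2} = \left(-158 + 119\right)^{2} = \left(-39\right)^{2} = 1521$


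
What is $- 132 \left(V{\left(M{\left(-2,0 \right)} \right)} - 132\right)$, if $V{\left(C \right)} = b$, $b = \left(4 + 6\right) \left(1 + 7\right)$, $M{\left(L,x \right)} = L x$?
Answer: $6864$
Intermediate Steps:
$b = 80$ ($b = 10 \cdot 8 = 80$)
$V{\left(C \right)} = 80$
$- 132 \left(V{\left(M{\left(-2,0 \right)} \right)} - 132\right) = - 132 \left(80 - 132\right) = \left(-132\right) \left(-52\right) = 6864$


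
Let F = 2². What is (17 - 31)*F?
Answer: -56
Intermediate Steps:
F = 4
(17 - 31)*F = (17 - 31)*4 = -14*4 = -56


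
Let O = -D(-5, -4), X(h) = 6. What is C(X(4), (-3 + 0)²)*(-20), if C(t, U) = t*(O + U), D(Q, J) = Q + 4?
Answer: -1200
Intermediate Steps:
D(Q, J) = 4 + Q
O = 1 (O = -(4 - 5) = -1*(-1) = 1)
C(t, U) = t*(1 + U)
C(X(4), (-3 + 0)²)*(-20) = (6*(1 + (-3 + 0)²))*(-20) = (6*(1 + (-3)²))*(-20) = (6*(1 + 9))*(-20) = (6*10)*(-20) = 60*(-20) = -1200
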